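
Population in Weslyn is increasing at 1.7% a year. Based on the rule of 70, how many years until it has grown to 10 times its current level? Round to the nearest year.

roughly 137 years

One doubling takes 70/1.7 = 41.18 years.
10× is log₂ 10 ≈ 3.32 doublings, so ≈ 3.32 × 41.18 = 137 years.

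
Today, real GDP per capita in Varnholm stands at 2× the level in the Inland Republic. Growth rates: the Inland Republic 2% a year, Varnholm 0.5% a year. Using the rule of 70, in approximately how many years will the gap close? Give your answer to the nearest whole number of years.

around 47 years

the Inland Republic gains on Varnholm at 2% − 0.5% = 1.5 points a year.
At that relative rate the gap halves every 70/1.5 ≈ 46.67 years.
A 2× gap closes after 1 halving: 1 × 46.67 ≈ 47 years.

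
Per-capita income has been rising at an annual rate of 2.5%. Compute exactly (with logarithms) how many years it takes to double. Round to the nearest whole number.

t = ln(2) / ln(1 + 0.025) = 0.6931 / 0.024693 ≈ 28.07.
≈ 28 years.

28 years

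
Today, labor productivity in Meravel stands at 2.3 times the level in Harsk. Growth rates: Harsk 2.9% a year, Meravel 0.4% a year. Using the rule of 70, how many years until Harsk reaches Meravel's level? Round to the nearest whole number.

The growth-rate gap is 2.9% − 0.4% = 2.5 percentage points.
So the ratio between them halves every 70/2.5 ≈ 28.00 years.
A 2.3 times gap takes log₂(2.3) ≈ 1.20 halvings to close: 1.20 × 28.00 ≈ 34 years.

≈ 34 years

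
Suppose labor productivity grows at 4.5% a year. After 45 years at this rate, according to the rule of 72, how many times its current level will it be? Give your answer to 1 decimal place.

Doubling time ≈ 72/4.5 = 16.00 years.
45 years / 16.00 ≈ 2.81 doublings → factor 2^2.81 ≈ 7.0.

around 7.0 times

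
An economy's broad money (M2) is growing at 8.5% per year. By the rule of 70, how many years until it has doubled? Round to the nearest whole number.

around 8 years

70/8.5 ≈ 8.24, so it doubles roughly every 8 years.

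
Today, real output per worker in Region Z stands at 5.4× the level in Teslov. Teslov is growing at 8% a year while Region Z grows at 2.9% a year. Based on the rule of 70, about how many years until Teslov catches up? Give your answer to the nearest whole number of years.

Teslov gains on Region Z at 8% − 2.9% = 5.1 points a year.
At that relative rate the gap halves every 70/5.1 ≈ 13.73 years.
A 5.4× gap takes log₂(5.4) ≈ 2.43 halvings to close: 2.43 × 13.73 ≈ 33 years.

33 years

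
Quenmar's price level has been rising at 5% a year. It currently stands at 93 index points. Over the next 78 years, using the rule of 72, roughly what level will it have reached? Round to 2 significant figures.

Doubling time ≈ 72/5 = 14.40 years.
78 years is 78/14.40 ≈ 5.42 doublings, a factor of 2^5.42 ≈ 42.81.
93 × 42.81 ≈ 4000 index points.

≈ 4000 index points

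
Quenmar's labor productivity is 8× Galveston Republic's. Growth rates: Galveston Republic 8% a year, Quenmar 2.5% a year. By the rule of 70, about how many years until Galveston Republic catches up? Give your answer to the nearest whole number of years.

≈ 38 years

Galveston Republic gains on Quenmar at 8% − 2.5% = 5.5 points a year.
At that relative rate the gap halves every 70/5.5 ≈ 12.73 years.
An 8× gap closes after 3 halvings: 3 × 12.73 ≈ 38 years.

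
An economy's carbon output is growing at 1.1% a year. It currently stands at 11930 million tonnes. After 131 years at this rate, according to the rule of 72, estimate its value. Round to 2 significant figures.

It doubles every 72/1.1 ≈ 65.45 years, so 131 years is 2.00 doublings.
2^2.00 ≈ 4.00; 11930 × 4.00 ≈ 48000 million tonnes.

about 48000 million tonnes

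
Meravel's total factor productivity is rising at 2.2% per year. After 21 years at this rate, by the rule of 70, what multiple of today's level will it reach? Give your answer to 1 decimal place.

≈ 1.6 times

Doubling time ≈ 70/2.2 = 31.82 years.
21 years / 31.82 ≈ 0.66 doublings → factor 2^0.66 ≈ 1.6.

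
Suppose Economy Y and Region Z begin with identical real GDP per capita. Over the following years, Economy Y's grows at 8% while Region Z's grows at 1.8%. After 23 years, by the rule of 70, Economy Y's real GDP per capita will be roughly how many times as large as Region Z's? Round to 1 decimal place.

about 4.1 times

Rate gap = 8% − 1.8% = 6.2 points.
The ratio doubles every 70/6.2 ≈ 11.29 years.
23/11.29 ≈ 2.04 doublings → ratio ≈ 2^2.04 ≈ 4.1.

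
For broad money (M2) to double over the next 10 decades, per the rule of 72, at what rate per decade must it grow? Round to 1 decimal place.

72 / 10 ≈ 7.20, so about 7.2% per decade.

around 7.2% per decade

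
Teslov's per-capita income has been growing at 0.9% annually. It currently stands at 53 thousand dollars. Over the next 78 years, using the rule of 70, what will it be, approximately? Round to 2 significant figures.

Doubling time ≈ 70/0.9 = 77.78 years.
78 years is 78/77.78 ≈ 1.00 doublings, a factor of 2^1.00 ≈ 2.00.
53 × 2.00 ≈ 110 thousand dollars.

roughly 110 thousand dollars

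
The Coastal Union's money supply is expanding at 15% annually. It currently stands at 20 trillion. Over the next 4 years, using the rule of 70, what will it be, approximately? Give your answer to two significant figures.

Doubling time ≈ 70/15 = 4.67 years.
4 years is 4/4.67 ≈ 0.86 doublings, a factor of 2^0.86 ≈ 1.82.
20 × 1.82 ≈ 36 trillion.

around 36 trillion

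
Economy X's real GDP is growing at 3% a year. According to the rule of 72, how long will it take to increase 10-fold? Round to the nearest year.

One doubling takes 72/3 = 24.00 years.
10× is log₂ 10 ≈ 3.32 doublings, so ≈ 3.32 × 24.00 = 80 years.

around 80 years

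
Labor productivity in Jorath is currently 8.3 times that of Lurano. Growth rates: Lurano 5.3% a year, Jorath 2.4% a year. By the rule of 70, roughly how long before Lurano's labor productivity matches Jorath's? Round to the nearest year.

around 74 years

Lurano gains on Jorath at 5.3% − 2.4% = 2.9 points a year.
At that relative rate the gap halves every 70/2.9 ≈ 24.14 years.
An 8.3 times gap takes log₂(8.3) ≈ 3.05 halvings to close: 3.05 × 24.14 ≈ 74 years.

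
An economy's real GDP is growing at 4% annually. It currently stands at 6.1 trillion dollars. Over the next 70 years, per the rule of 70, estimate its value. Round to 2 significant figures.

It doubles every 70/4 ≈ 17.50 years, so 70 years is 4.00 doublings.
2^4.00 ≈ 16.00; 6.1 × 16.00 ≈ 98 trillion dollars.

around 98 trillion dollars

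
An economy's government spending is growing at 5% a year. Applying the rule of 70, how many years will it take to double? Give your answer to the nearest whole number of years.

Doubling time ≈ 70 / 5 = 14.00 years.

around 14 years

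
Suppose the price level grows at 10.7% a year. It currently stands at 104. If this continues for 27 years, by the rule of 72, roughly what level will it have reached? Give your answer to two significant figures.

about 1700

Doubling time ≈ 72/10.7 = 6.73 years.
27 years is 27/6.73 ≈ 4.01 doublings, a factor of 2^4.01 ≈ 16.11.
104 × 16.11 ≈ 1700.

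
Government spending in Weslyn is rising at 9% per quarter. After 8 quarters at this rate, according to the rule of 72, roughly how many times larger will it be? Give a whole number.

around 2 times

At 9% one doubling takes ≈ 8.00 quarters; 8 quarters is 1 of them, so ×2.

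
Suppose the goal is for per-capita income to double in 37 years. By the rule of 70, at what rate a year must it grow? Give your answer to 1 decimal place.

1.9%

70 / 37 ≈ 1.89, so about 1.9% a year.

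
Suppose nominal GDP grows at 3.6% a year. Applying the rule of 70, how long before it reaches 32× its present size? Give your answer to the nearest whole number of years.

approximately 97 years

Doubling time ≈ 70/3.6 = 19.44 years.
Getting to 32× needs 5 doublings: 5 × 19.44 ≈ 97 years.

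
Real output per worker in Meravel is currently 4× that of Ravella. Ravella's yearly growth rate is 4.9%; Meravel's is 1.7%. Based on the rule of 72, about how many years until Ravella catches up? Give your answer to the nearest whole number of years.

roughly 45 years

Ravella gains on Meravel at 4.9% − 1.7% = 3.2 points a year.
At that relative rate the gap halves every 72/3.2 ≈ 22.50 years.
A 4× gap closes after 2 halvings: 2 × 22.50 ≈ 45 years.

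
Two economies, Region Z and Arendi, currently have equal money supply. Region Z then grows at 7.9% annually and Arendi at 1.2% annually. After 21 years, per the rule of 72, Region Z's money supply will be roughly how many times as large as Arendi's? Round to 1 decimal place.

Region Z pulls ahead at 6.7 pp per year, so the ratio doubles every 72/6.7 ≈ 10.75 years.
In 21 years that's 1.95 doublings: 2^1.95 ≈ 3.9.

roughly 3.9 times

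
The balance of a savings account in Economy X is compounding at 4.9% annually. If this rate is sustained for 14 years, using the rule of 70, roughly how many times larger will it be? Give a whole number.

approximately 2 times

70/4.9 ≈ 14.29 years per doubling.
14 years fits 1 doubling: 2^1 = 2.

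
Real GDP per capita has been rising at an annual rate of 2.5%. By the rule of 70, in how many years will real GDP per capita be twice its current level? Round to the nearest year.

Doubling time ≈ 70 / 2.5 = 28.00 years.

around 28 years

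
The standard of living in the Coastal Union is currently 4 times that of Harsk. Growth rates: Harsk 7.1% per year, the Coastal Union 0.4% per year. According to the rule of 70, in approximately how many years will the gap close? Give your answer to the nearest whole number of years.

The growth-rate gap is 7.1% − 0.4% = 6.7 percentage points.
So the ratio between them halves every 70/6.7 ≈ 10.45 years.
A 4 times gap closes after 2 halvings: 2 × 10.45 ≈ 21 years.

≈ 21 years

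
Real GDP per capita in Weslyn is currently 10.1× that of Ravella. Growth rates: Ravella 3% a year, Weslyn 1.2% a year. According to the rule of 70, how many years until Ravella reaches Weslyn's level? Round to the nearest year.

What matters is the difference: 1.8 pp.
Rule of 70 on the gap: the ratio halves every 70/1.8 ≈ 38.89 years.
A 10.1× gap takes log₂(10.1) ≈ 3.34 halvings to close: 3.34 × 38.89 ≈ 130 years.

approximately 130 years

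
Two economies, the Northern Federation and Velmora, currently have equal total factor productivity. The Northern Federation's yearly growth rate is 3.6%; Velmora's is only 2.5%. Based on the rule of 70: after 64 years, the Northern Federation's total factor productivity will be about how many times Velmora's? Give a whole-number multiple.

around 2 times

Rate gap = 3.6% − 2.5% = 1.1 points.
The ratio doubles every 70/1.1 ≈ 63.64 years.
64/63.64 ≈ 1.01 doublings → ratio ≈ 2^1.01 ≈ 2.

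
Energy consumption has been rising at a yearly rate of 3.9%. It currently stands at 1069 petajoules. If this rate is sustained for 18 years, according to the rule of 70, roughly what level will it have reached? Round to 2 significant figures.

Doubling time ≈ 70/3.9 = 17.95 years.
18 years is 18/17.95 ≈ 1.00 doublings, a factor of 2^1.00 ≈ 2.00.
1069 × 2.00 ≈ 2100 petajoules.

about 2100 petajoules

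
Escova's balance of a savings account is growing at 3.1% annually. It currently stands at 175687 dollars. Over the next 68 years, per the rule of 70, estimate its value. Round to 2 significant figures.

≈ 1400000 dollars

It doubles every 70/3.1 ≈ 22.58 years, so 68 years is 3.01 doublings.
2^3.01 ≈ 8.06; 175687 × 8.06 ≈ 1400000 dollars.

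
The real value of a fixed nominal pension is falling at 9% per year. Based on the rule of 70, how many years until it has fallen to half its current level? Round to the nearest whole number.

Halving time ≈ 70 / 9 = 7.78 → 8 years.

≈ 8 years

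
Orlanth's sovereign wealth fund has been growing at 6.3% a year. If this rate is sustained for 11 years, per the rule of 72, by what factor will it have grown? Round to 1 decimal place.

≈ 1.9 times

Doubling time ≈ 72/6.3 = 11.43 years.
11 years / 11.43 ≈ 0.96 doublings → factor 2^0.96 ≈ 1.9.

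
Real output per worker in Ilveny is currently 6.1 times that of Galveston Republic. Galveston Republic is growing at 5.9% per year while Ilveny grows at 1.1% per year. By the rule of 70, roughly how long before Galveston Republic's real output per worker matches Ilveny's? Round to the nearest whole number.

The growth-rate gap is 5.9% − 1.1% = 4.8 percentage points.
So the ratio between them halves every 70/4.8 ≈ 14.58 years.
A 6.1 times gap takes log₂(6.1) ≈ 2.61 halvings to close: 2.61 × 14.58 ≈ 38 years.

about 38 years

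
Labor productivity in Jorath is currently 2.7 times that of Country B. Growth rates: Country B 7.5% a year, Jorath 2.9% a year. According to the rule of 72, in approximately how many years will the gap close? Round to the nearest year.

roughly 22 years

Country B gains on Jorath at 7.5% − 2.9% = 4.6 points a year.
At that relative rate the gap halves every 72/4.6 ≈ 15.65 years.
A 2.7 times gap takes log₂(2.7) ≈ 1.43 halvings to close: 1.43 × 15.65 ≈ 22 years.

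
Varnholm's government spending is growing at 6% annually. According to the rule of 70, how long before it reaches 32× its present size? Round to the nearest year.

roughly 58 years

Doubling time ≈ 70/6 = 11.67 years.
32 = 2^5, so 5 doublings → 58 years.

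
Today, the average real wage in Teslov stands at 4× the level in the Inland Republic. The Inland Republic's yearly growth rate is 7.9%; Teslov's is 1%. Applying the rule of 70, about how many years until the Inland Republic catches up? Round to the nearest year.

the Inland Republic gains on Teslov at 7.9% − 1% = 6.9 points a year.
At that relative rate the gap halves every 70/6.9 ≈ 10.14 years.
A 4× gap closes after 2 halvings: 2 × 10.14 ≈ 20 years.

about 20 years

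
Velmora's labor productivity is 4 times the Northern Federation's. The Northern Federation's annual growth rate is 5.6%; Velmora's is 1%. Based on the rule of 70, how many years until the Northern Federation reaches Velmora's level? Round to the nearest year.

about 30 years

What matters is the difference: 4.6 pp.
Rule of 70 on the gap: the ratio halves every 70/4.6 ≈ 15.22 years.
A 4 times gap closes after 2 halvings: 2 × 15.22 ≈ 30 years.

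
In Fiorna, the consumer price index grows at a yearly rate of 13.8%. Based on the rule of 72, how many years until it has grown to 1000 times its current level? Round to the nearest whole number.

approximately 52 years

At 13.8% it doubles every 72/13.8 ≈ 5.22 years.
Reaching 1000× takes log₂(1000) ≈ 9.97 doublings.
9.97 × 5.22 ≈ 52 years.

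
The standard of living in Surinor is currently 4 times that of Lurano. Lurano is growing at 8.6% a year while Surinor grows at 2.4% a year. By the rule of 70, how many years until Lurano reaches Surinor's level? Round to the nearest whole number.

≈ 23 years

What matters is the difference: 6.2 pp.
Rule of 70 on the gap: the ratio halves every 70/6.2 ≈ 11.29 years.
A 4 times gap closes after 2 halvings: 2 × 11.29 ≈ 23 years.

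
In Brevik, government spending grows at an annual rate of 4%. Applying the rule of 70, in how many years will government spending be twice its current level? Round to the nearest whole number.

At 4%, doubling takes about 70/4 = 17.50 years.

≈ 18 years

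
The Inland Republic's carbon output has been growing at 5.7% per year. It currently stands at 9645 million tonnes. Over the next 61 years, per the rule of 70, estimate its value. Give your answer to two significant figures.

It doubles every 70/5.7 ≈ 12.28 years, so 61 years is 4.97 doublings.
2^4.97 ≈ 31.34; 9645 × 31.34 ≈ 300000 million tonnes.

≈ 300000 million tonnes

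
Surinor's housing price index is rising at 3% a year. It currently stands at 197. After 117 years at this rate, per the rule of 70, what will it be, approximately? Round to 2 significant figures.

It doubles every 70/3 ≈ 23.33 years, so 117 years is 5.02 doublings.
2^5.02 ≈ 32.45; 197 × 32.45 ≈ 6400.

around 6400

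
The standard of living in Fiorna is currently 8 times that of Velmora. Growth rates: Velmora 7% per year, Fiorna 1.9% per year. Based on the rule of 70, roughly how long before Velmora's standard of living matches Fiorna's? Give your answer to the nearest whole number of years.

around 41 years

Velmora gains on Fiorna at 7% − 1.9% = 5.1 points a year.
At that relative rate the gap halves every 70/5.1 ≈ 13.73 years.
An 8 times gap closes after 3 halvings: 3 × 13.73 ≈ 41 years.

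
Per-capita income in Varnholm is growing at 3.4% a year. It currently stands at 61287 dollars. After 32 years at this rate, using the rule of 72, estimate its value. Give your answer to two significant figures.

Doubling time ≈ 72/3.4 = 21.18 years.
32 years is 32/21.18 ≈ 1.51 doublings, a factor of 2^1.51 ≈ 2.85.
61287 × 2.85 ≈ 170000 dollars.

approximately 170000 dollars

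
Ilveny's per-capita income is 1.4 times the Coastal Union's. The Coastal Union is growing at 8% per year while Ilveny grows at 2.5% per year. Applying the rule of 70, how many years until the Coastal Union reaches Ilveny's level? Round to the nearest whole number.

the Coastal Union gains on Ilveny at 8% − 2.5% = 5.5 points a year.
At that relative rate the gap halves every 70/5.5 ≈ 12.73 years.
A 1.4 times gap takes log₂(1.4) ≈ 0.49 halvings to close: 0.49 × 12.73 ≈ 6 years.

6 years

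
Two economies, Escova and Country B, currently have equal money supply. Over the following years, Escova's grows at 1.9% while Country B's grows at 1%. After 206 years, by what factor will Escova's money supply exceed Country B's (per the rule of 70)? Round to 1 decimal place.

about 6.3 times

Rate gap = 1.9% − 1% = 0.9 points.
The ratio doubles every 70/0.9 ≈ 77.78 years.
206/77.78 ≈ 2.65 doublings → ratio ≈ 2^2.65 ≈ 6.3.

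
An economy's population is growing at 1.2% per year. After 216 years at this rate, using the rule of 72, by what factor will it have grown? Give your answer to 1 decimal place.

around 12.1 times

Doubling time ≈ 72/1.2 = 60.00 years.
216 years / 60.00 ≈ 3.60 doublings → factor 2^3.60 ≈ 12.1.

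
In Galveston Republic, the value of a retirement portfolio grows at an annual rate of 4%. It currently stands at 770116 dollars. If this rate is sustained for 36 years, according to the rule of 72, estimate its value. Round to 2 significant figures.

It doubles every 72/4 ≈ 18.00 years, so 36 years is 2.00 doublings.
2^2.00 ≈ 4.00; 770116 × 4.00 ≈ 3100000 dollars.

around 3100000 dollars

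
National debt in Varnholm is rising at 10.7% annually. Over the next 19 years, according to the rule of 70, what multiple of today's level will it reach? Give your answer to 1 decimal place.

Doubling time ≈ 70/10.7 = 6.54 years.
19 years / 6.54 ≈ 2.91 doublings → factor 2^2.91 ≈ 7.5.

≈ 7.5 times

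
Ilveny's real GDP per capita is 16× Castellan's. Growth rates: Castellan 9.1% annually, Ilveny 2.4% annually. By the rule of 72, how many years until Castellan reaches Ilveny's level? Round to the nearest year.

The growth-rate gap is 9.1% − 2.4% = 6.7 percentage points.
So the ratio between them halves every 72/6.7 ≈ 10.75 years.
A 16× gap closes after 4 halvings: 4 × 10.75 ≈ 43 years.

around 43 years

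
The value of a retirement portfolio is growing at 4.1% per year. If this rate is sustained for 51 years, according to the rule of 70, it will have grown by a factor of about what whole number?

70/4.1 ≈ 17.07 years per doubling.
51 years fits 3 doublings: 2^3 = 8.

about 8 times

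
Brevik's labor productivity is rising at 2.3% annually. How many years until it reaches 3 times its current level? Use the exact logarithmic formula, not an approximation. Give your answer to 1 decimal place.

t = ln(3) / ln(1 + 0.023) = 1.0986 / 0.022739 ≈ 48.31.

48.3 years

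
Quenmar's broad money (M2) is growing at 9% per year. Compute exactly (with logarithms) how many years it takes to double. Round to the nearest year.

8 years

t = ln(2) / ln(1 + 0.09) = 0.6931 / 0.086178 ≈ 8.04.
≈ 8 years.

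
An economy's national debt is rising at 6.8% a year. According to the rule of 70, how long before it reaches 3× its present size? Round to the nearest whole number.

around 16 years

Doubling time ≈ 70/6.8 = 10.29 years.
Reaching 3× takes log₂(3) ≈ 1.58 doublings.
1.58 × 10.29 ≈ 16 years.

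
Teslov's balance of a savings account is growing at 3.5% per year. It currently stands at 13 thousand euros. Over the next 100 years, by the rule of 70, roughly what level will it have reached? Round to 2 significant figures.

about 420 thousand euros

It doubles every 70/3.5 ≈ 20.00 years, so 100 years is 5.00 doublings.
2^5.00 ≈ 32.00; 13 × 32.00 ≈ 420 thousand euros.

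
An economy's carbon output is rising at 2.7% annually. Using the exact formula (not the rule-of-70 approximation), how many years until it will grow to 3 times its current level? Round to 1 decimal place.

t = ln(3) / ln(1 + 0.027) = 1.0986 / 0.026642 ≈ 41.24.

41.2 years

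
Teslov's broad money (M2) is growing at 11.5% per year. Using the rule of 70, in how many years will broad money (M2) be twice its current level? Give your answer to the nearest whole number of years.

Doubling time ≈ 70 / 11.5 = 6.09 years.

about 6 years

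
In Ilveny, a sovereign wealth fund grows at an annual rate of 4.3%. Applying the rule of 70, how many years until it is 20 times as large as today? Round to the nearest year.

around 70 years

One doubling takes 70/4.3 = 16.28 years.
20× is log₂ 20 ≈ 4.32 doublings, so ≈ 4.32 × 16.28 = 70 years.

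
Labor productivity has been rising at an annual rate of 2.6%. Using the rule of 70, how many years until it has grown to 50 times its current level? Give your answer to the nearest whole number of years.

about 152 years

One doubling takes 70/2.6 = 26.92 years.
50× is log₂ 50 ≈ 5.64 doublings, so ≈ 5.64 × 26.92 = 152 years.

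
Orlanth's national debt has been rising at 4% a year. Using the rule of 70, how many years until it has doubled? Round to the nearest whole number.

roughly 18 years

70/4 ≈ 17.50, so it doubles roughly every 18 years.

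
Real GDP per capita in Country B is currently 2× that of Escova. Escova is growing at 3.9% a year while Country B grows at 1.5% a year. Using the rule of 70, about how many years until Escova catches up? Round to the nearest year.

The growth-rate gap is 3.9% − 1.5% = 2.4 percentage points.
So the ratio between them halves every 70/2.4 ≈ 29.17 years.
A 2× gap closes after 1 halving: 1 × 29.17 ≈ 29 years.

roughly 29 years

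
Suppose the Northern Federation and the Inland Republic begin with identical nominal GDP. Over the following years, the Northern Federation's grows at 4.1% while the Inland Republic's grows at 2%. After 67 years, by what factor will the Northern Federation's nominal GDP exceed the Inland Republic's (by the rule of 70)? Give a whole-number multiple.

roughly 4 times

the Northern Federation pulls ahead at 2.1 pp per year, so the ratio doubles every 70/2.1 ≈ 33.33 years.
In 67 years that's 2.01 doublings: 2^2.01 ≈ 4.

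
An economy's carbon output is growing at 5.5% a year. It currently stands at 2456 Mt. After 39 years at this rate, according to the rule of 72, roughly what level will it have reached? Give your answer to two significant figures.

around 19000 Mt

It doubles every 72/5.5 ≈ 13.09 years, so 39 years is 2.98 doublings.
2^2.98 ≈ 7.89; 2456 × 7.89 ≈ 19000 Mt.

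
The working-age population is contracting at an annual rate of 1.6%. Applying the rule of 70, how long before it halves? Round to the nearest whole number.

The rule works in reverse for decay: 70/1.6 ≈ 43.75 years to halve.

roughly 44 years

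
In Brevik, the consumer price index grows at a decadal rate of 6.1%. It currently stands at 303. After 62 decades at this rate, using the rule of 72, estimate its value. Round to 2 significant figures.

Doubling time ≈ 72/6.1 = 11.80 decades.
62 decades is 62/11.80 ≈ 5.25 doublings, a factor of 2^5.25 ≈ 38.05.
303 × 38.05 ≈ 12000.

about 12000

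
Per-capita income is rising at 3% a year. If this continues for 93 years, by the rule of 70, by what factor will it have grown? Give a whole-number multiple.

At 3% one doubling takes ≈ 23.33 years; 93 years is 4 of them, so ×16.

≈ 16 times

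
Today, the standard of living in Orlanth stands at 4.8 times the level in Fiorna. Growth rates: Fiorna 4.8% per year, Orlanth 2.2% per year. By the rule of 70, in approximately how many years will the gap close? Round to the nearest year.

The growth-rate gap is 4.8% − 2.2% = 2.6 percentage points.
So the ratio between them halves every 70/2.6 ≈ 26.92 years.
A 4.8 times gap takes log₂(4.8) ≈ 2.26 halvings to close: 2.26 × 26.92 ≈ 61 years.

61 years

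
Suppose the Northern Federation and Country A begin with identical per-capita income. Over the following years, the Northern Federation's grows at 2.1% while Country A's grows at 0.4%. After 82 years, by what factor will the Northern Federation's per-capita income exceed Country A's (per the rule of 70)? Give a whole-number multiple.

Only the 1.7-point difference matters.
70/1.7 ≈ 41.18 years per doubling of the ratio; 82 years gives 1.99 doublings, so ≈ 4×.

4 times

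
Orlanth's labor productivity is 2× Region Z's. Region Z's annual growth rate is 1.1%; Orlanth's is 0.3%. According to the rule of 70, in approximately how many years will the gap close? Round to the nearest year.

roughly 88 years

Region Z gains on Orlanth at 1.1% − 0.3% = 0.8 points a year.
At that relative rate the gap halves every 70/0.8 ≈ 87.50 years.
A 2× gap closes after 1 halving: 1 × 87.50 ≈ 88 years.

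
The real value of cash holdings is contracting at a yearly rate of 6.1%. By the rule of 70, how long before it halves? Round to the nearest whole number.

Falling at 6.1%, it halves about every 70/6.1 = 11.48 years.

≈ 11 years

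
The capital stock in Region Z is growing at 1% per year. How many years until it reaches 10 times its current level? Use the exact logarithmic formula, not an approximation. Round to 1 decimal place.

t = ln(10) / ln(1 + 0.01) = 2.3026 / 0.009950 ≈ 231.42.

231.4 years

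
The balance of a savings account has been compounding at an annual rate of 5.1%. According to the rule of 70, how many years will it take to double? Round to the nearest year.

Doubling time ≈ 70 / 5.1 = 13.73 years.

≈ 14 years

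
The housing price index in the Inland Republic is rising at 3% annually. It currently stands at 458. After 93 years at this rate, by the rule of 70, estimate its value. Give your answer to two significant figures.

roughly 7300

It doubles every 70/3 ≈ 23.33 years, so 93 years is 3.99 doublings.
2^3.99 ≈ 15.89; 458 × 15.89 ≈ 7300.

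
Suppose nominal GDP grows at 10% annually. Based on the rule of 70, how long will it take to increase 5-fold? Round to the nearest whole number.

Doubling time ≈ 70/10 = 7.00 years.
5× is log₂ 5 ≈ 2.32 doublings, so ≈ 2.32 × 7.00 = 16 years.

≈ 16 years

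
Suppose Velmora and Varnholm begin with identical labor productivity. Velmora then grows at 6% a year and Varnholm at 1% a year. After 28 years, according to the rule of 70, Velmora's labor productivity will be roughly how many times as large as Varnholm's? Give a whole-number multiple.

4 times

Rate gap = 6% − 1% = 5 points.
The ratio doubles every 70/5 ≈ 14.00 years.
28/14.00 ≈ 2.00 doublings → ratio ≈ 2^2.00 ≈ 4.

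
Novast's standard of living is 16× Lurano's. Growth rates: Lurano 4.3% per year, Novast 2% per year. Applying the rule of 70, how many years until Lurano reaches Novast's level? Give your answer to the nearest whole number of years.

about 122 years

What matters is the difference: 2.3 pp.
Rule of 70 on the gap: the ratio halves every 70/2.3 ≈ 30.43 years.
A 16× gap closes after 4 halvings: 4 × 30.43 ≈ 122 years.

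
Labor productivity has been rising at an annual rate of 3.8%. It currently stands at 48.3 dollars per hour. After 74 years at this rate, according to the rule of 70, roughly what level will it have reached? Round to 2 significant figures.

It doubles every 70/3.8 ≈ 18.42 years, so 74 years is 4.02 doublings.
2^4.02 ≈ 16.22; 48.3 × 16.22 ≈ 780 dollars per hour.

about 780 dollars per hour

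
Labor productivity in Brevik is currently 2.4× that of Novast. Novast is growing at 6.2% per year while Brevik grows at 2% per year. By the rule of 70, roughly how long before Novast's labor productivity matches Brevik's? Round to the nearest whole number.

The growth-rate gap is 6.2% − 2% = 4.2 percentage points.
So the ratio between them halves every 70/4.2 ≈ 16.67 years.
A 2.4× gap takes log₂(2.4) ≈ 1.26 halvings to close: 1.26 × 16.67 ≈ 21 years.

approximately 21 years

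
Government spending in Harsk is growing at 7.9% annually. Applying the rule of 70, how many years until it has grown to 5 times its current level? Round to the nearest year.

≈ 21 years

Doubling time ≈ 70/7.9 = 8.86 years.
5× is log₂ 5 ≈ 2.32 doublings, so ≈ 2.32 × 8.86 = 21 years.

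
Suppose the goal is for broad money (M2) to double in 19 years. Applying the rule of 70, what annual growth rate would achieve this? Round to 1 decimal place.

about 3.7%

70 / 19 ≈ 3.68, so about 3.7% a year.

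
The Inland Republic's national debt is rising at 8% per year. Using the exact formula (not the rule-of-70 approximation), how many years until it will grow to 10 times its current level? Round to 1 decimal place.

t = ln(10) / ln(1 + 0.08) = 2.3026 / 0.076961 ≈ 29.92.

29.9 years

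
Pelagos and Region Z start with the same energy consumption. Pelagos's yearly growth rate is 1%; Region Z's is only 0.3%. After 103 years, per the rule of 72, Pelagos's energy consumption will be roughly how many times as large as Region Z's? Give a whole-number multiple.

Pelagos pulls ahead at 0.7 pp per year, so the ratio doubles every 72/0.7 ≈ 102.86 years.
In 103 years that's 1.00 doublings: 2^1.00 ≈ 2.

2 times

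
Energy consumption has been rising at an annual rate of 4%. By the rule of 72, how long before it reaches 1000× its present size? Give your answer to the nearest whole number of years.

Doubling time ≈ 72/4 = 18.00 years.
1000× is log₂ 1000 ≈ 9.97 doublings, so ≈ 9.97 × 18.00 = 179 years.

179 years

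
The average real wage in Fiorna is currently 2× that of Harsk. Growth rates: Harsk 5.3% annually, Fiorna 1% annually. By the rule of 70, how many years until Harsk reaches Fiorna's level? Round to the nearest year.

Harsk gains on Fiorna at 5.3% − 1% = 4.3 points a year.
At that relative rate the gap halves every 70/4.3 ≈ 16.28 years.
A 2× gap closes after 1 halving: 1 × 16.28 ≈ 16 years.

about 16 years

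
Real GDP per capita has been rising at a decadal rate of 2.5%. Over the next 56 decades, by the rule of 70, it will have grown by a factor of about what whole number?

70/2.5 ≈ 28.00 decades per doubling.
56 decades fits 2 doublings: 2^2 = 4.

≈ 4 times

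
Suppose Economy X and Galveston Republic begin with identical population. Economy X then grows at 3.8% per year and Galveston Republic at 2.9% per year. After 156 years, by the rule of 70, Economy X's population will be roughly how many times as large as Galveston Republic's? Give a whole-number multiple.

Only the 0.9-point difference matters.
70/0.9 ≈ 77.78 years per doubling of the ratio; 156 years gives 2.01 doublings, so ≈ 4×.

≈ 4 times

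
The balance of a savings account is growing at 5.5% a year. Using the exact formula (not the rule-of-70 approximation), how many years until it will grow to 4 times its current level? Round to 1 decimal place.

t = ln(4) / ln(1 + 0.055) = 1.3863 / 0.053541 ≈ 25.89.

25.9 years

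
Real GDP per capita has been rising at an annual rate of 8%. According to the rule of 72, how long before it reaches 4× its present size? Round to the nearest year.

One doubling takes 72/8 = 9.00 years.
Getting to 4× needs 2 doublings: 2 × 9.00 ≈ 18 years.

approximately 18 years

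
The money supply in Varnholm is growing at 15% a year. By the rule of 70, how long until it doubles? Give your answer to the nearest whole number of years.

At 15%, doubling takes about 70/15 = 4.67 years.

5 years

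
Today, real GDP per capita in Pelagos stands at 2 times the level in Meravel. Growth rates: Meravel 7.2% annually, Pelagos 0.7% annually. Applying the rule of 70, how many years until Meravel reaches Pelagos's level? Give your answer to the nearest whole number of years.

What matters is the difference: 6.5 pp.
Rule of 70 on the gap: the ratio halves every 70/6.5 ≈ 10.77 years.
A 2 times gap closes after 1 halving: 1 × 10.77 ≈ 11 years.

about 11 years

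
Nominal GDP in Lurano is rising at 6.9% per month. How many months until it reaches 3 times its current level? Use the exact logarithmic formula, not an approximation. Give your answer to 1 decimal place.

t = ln(3) / ln(1 + 0.069) = 1.0986 / 0.066724 ≈ 16.46.

16.5 months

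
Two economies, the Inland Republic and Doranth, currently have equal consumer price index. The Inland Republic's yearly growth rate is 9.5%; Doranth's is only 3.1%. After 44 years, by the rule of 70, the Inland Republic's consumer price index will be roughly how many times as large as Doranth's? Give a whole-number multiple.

Only the 6.4-point difference matters.
70/6.4 ≈ 10.94 years per doubling of the ratio; 44 years gives 4.02 doublings, so ≈ 16×.

roughly 16 times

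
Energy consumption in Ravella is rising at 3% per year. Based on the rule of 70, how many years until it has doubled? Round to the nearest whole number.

approximately 23 years

70/3 ≈ 23.33, so it doubles roughly every 23 years.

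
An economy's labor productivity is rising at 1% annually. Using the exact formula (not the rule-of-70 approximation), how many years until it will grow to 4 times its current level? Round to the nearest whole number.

t = ln(4) / ln(1 + 0.01) = 1.3863 / 0.009950 ≈ 139.33.
≈ 139 years.

139 years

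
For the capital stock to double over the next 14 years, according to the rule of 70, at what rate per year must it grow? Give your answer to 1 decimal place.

approximately 5.0%

70 / 14 ≈ 5.00, so about 5.0% per year.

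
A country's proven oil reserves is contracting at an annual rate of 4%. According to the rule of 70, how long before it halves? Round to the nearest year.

Falling at 4%, it halves about every 70/4 = 17.50 years.

approximately 18 years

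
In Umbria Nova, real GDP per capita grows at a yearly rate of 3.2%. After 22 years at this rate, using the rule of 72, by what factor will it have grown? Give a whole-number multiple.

At 3.2% one doubling takes ≈ 22.50 years; 22 years is 1 of them, so ×2.

2 times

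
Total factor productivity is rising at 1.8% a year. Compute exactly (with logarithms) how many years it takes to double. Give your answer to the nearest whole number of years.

t = ln(2) / ln(1 + 0.018) = 0.6931 / 0.017840 ≈ 38.85.
≈ 39 years.

39 years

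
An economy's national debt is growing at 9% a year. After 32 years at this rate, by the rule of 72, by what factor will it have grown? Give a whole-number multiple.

approximately 16 times

Doubling time ≈ 72/9 = 8.00 years.
32/8.00 ≈ 4 doublings, so about 2^4 = 16×.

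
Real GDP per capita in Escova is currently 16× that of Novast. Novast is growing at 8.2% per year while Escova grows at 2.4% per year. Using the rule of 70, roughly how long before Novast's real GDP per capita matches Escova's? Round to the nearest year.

What matters is the difference: 5.8 pp.
Rule of 70 on the gap: the ratio halves every 70/5.8 ≈ 12.07 years.
A 16× gap closes after 4 halvings: 4 × 12.07 ≈ 48 years.

approximately 48 years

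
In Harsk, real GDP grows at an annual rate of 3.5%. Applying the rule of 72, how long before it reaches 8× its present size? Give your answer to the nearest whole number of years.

Doubling time ≈ 72/3.5 = 20.57 years.
8 = 2^3, so 3 doublings → 62 years.

62 years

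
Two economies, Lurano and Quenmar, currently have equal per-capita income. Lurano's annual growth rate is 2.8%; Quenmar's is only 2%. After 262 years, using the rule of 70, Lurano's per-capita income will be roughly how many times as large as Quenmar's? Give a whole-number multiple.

about 8 times

Rate gap = 2.8% − 2% = 0.8 points.
The ratio doubles every 70/0.8 ≈ 87.50 years.
262/87.50 ≈ 2.99 doublings → ratio ≈ 2^2.99 ≈ 8.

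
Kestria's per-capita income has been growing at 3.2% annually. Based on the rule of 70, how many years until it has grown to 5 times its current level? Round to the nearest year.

At 3.2% it doubles every 70/3.2 ≈ 21.88 years.
Reaching 5× takes log₂(5) ≈ 2.32 doublings.
2.32 × 21.88 ≈ 51 years.

approximately 51 years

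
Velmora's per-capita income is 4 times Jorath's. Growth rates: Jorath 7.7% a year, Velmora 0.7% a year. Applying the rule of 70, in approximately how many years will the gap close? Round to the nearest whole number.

roughly 20 years

The growth-rate gap is 7.7% − 0.7% = 7 percentage points.
So the ratio between them halves every 70/7 ≈ 10.00 years.
A 4 times gap closes after 2 halvings: 2 × 10.00 ≈ 20 years.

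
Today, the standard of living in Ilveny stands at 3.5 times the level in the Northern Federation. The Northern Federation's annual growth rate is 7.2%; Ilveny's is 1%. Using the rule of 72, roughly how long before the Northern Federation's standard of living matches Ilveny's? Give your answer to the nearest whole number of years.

The growth-rate gap is 7.2% − 1% = 6.2 percentage points.
So the ratio between them halves every 72/6.2 ≈ 11.61 years.
A 3.5 times gap takes log₂(3.5) ≈ 1.81 halvings to close: 1.81 × 11.61 ≈ 21 years.

about 21 years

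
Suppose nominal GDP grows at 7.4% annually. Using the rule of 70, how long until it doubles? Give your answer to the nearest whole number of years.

At 7.4%, doubling takes about 70/7.4 = 9.46 years.

approximately 9 years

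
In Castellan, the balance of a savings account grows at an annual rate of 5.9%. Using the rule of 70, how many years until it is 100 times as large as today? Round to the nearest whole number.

79 years

At 5.9% it doubles every 70/5.9 ≈ 11.86 years.
100× is log₂ 100 ≈ 6.64 doublings, so ≈ 6.64 × 11.86 = 79 years.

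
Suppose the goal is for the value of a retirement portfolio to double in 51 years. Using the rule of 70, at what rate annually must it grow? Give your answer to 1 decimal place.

70 / 51 ≈ 1.37, so about 1.4% annually.

around 1.4%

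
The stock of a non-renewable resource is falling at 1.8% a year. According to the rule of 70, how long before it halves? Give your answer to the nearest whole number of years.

Halving time ≈ 70 / 1.8 = 38.89 → 39 years.

≈ 39 years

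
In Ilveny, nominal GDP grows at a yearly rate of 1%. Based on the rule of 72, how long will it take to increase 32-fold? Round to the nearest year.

One doubling takes 72/1 = 72.00 years.
32× is 5 doublings, so 5 × 72.00 ≈ 360 years.

about 360 years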